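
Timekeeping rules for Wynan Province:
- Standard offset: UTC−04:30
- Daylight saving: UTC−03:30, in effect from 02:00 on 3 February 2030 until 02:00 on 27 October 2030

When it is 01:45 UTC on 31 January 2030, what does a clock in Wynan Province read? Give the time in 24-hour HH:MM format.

At the standard offset (UTC−04:30), 01:45 UTC − 4h30m = 21:15 Wynan Province standard time (rolling into the previous day, 30 January 2030).
Daylight saving runs 3 February – 27 October; the standard-time date in Wynan Province, 30 January 2030, is outside that window, so Wynan Province is on standard time at UTC−04:30.
01:45 UTC − 4h30m = 21:15 local (rolling into the previous day, 30 January 2030).

21:15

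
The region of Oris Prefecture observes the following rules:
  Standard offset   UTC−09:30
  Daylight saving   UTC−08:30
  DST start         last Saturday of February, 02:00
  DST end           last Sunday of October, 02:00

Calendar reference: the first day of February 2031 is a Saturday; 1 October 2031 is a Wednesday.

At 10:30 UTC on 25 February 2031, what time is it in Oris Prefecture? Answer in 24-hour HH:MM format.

02:00

1 February 2031 is a Saturday, so Saturdays fall on 1, 8, 15, 22; the last is February 22.
1 October 2031 is a Wednesday, so Sundays fall on 5, 12, 19, 26; the last is October 26.
At the standard offset (UTC−09:30), 10:30 UTC − 9h30m = 01:00 Oris Prefecture standard time.
The standard-time date in Oris Prefecture, 25 February 2031, lies within the daylight-saving period (22 February – 26 October), so Oris Prefecture is on daylight time, UTC−08:30.
10:30 UTC − 8h30m = 02:00 local.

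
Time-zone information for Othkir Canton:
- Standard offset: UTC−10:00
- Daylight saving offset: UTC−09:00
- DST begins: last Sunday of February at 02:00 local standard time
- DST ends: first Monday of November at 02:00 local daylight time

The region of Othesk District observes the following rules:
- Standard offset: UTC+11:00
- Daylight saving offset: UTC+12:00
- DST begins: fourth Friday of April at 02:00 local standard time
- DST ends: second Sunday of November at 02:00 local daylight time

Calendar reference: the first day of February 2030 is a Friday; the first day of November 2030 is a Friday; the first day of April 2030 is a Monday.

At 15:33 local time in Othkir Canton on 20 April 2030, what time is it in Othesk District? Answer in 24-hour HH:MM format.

1 February 2030 is a Friday, so Sundays fall on 3, 10, 17, 24; the last is February 24.
1 November 2030 is a Friday, so the first Monday is November 4.
20 April 2030 falls between 24 February and 4 November, so daylight saving is in effect and Othkir Canton is at UTC−09:00.
15:33 Othkir Canton + 9h = 00:33 UTC (rolling into the next day, 21 April 2030).
1 April 2030 is a Monday, so the first Friday is April 5 and the fourth is April 26.
1 November 2030 is a Friday, so the first Sunday is November 3 and the second is November 10.
At the standard offset (UTC+11:00), 00:33 UTC + 11h = 11:33 Othesk District standard time.
The standard-time date in Othesk District, 21 April 2030, does not fall between 26 April and 10 November, so daylight saving is not in effect and Othesk District is at UTC+11:00.
00:33 UTC + 11h = 11:33 Othesk District.

11:33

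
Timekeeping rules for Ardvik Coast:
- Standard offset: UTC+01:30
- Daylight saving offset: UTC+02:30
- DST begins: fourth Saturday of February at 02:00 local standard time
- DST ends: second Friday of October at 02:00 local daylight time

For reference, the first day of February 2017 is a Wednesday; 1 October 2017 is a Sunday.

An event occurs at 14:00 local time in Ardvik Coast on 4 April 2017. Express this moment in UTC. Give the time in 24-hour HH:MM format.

11:30

1 February 2017 is a Wednesday, so the first Saturday is February 4 and the fourth is February 25.
1 October 2017 is a Sunday, so the first Friday is October 6 and the second is October 13.
4 April 2017 lies within the daylight-saving period (25 February – 13 October), so Ardvik Coast is on daylight time, UTC+02:30.
14:00 local − 2h30m = 11:30 UTC.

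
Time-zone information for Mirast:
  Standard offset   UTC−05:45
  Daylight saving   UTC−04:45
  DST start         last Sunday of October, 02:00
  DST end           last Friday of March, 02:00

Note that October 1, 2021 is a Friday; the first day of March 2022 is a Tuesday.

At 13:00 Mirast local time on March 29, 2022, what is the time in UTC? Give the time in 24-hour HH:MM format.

18:45

1 October 2021 is a Friday, so Sundays fall on 3, 10, 17, 24, 31; the last is October 31.
1 March 2022 is a Tuesday, so Fridays fall on 4, 11, 18, 25; the last is March 25.
March 29, 2022 is outside the daylight-saving period (31 October 2021 – 25 March 2022), so Mirast is on standard time, UTC−05:45.
13:00 local + 5h45m = 18:45 UTC.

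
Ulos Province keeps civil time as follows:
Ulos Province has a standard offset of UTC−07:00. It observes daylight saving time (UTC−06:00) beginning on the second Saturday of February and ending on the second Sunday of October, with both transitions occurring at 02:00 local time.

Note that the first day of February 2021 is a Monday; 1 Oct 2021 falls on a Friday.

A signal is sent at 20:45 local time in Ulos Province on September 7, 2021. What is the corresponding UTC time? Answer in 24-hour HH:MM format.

1 February 2021 is a Monday, so the first Saturday is February 6 and the second is February 13.
1 October 2021 is a Friday, so the first Sunday is October 3 and the second is October 10.
Daylight saving runs 13 February – 10 October; September 7, 2021 is inside that window, so Ulos Province is at UTC−06:00.
20:45 local + 6h = 02:45 UTC (rolling into the next day, 8 September 2021).

02:45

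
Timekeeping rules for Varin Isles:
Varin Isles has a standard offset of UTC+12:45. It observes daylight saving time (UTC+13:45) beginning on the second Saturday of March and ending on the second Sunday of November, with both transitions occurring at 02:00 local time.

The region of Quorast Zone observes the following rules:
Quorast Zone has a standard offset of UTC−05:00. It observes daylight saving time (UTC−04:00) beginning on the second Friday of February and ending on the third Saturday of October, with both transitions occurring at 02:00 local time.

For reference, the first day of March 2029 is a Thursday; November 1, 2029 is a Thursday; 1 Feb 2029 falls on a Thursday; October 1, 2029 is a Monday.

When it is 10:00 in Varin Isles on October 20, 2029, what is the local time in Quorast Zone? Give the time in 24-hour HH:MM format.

1 March 2029 is a Thursday, so the first Saturday is March 3 and the second is March 10.
1 November 2029 is a Thursday, so the first Sunday is November 4 and the second is November 11.
Daylight saving runs 10 March – 11 November; October 20, 2029 is inside that window, so Varin Isles is at UTC+13:45.
10:00 Varin Isles − 13h45m = 20:15 UTC (rolling into the previous day, 19 October 2029).
1 February 2029 is a Thursday, so the first Friday is February 2 and the second is February 9.
1 October 2029 is a Monday, so the first Saturday is October 6 and the third is October 20.
At the standard offset (UTC−05:00), 20:15 UTC − 5h = 15:15 Quorast Zone standard time.
The standard-time date in Quorast Zone, October 19, 2029, lies within the daylight-saving period (9 February – 20 October), so Quorast Zone is on daylight time, UTC−04:00.
20:15 UTC − 4h = 16:15 Quorast Zone.

16:15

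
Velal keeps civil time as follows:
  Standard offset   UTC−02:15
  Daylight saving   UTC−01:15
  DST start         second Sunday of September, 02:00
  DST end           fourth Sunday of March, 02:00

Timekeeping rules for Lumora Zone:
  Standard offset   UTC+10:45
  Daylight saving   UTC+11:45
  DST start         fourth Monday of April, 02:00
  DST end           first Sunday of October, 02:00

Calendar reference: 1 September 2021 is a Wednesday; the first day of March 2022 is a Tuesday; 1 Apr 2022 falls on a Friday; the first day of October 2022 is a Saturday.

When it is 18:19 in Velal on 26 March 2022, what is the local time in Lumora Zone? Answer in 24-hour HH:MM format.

1 September 2021 is a Wednesday, so the first Sunday is September 5 and the second is September 12.
1 March 2022 is a Tuesday, so the first Sunday is March 6 and the fourth is March 27.
Daylight saving runs 12 September 2021 – 27 March 2022; 26 March 2022 is inside that window, so Velal is at UTC−01:15.
18:19 Velal + 1h15m = 19:34 UTC.
1 April 2022 is a Friday, so the first Monday is April 4 and the fourth is April 25.
1 October 2022 is a Saturday, so the first Sunday is October 2.
At the standard offset (UTC+10:45), 19:34 UTC + 10h45m = 06:19 Lumora Zone standard time (rolling into the next day, 27 March 2022).
The standard-time date in Lumora Zone, 27 March 2022, does not fall between 25 April and 2 October, so daylight saving is not in effect and Lumora Zone is at UTC+10:45.
19:34 UTC + 10h45m = 06:19 Lumora Zone (rolling into the next day, 27 March 2022).

06:19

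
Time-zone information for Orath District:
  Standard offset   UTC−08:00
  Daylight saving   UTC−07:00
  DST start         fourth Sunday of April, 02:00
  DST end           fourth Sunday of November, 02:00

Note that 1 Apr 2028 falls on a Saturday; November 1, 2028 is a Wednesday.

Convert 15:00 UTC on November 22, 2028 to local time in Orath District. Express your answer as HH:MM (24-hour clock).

08:00

1 April 2028 is a Saturday, so the first Sunday is April 2 and the fourth is April 23.
1 November 2028 is a Wednesday, so the first Sunday is November 5 and the fourth is November 26.
At the standard offset (UTC−08:00), 15:00 UTC − 8h = 07:00 Orath District standard time.
The standard-time date in Orath District, November 22, 2028, falls between 23 April and 26 November, so daylight saving is in effect and Orath District is at UTC−07:00.
15:00 UTC − 7h = 08:00 local.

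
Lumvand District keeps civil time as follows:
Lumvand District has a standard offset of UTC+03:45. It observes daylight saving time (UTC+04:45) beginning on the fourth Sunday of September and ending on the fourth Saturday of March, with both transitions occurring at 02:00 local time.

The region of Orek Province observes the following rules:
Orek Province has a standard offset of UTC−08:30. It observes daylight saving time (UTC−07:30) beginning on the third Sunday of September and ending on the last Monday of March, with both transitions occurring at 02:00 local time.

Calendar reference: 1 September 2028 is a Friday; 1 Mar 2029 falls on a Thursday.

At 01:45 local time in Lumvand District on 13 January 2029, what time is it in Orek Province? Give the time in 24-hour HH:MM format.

1 September 2028 is a Friday, so the first Sunday is September 3 and the fourth is September 24.
1 March 2029 is a Thursday, so the first Saturday is March 3 and the fourth is March 24.
Daylight saving runs 24 September 2028 – 24 March 2029; 13 January 2029 is inside that window, so Lumvand District is at UTC+04:45.
01:45 Lumvand District − 4h45m = 21:00 UTC (rolling into the previous day, 12 January 2029).
1 September 2028 is a Friday, so the first Sunday is September 3 and the third is September 17.
1 March 2029 is a Thursday, so Mondays fall on 5, 12, 19, 26; the last is March 26.
At the standard offset (UTC−08:30), 21:00 UTC − 8h30m = 12:30 Orek Province standard time.
Daylight saving runs 17 September 2028 – 26 March 2029; the standard-time date in Orek Province, 12 January 2029, is inside that window, so Orek Province is at UTC−07:30.
21:00 UTC − 7h30m = 13:30 Orek Province.

13:30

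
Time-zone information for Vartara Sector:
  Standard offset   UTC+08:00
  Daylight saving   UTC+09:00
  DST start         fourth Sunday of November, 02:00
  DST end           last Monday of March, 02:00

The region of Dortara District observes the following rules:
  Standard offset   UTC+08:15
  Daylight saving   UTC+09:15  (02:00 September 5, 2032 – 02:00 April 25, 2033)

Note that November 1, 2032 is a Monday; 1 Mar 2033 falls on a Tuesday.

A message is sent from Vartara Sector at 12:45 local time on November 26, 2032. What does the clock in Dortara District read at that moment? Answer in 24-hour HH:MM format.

1 November 2032 is a Monday, so the first Sunday is November 7 and the fourth is November 28.
1 March 2033 is a Tuesday, so Mondays fall on 7, 14, 21, 28; the last is March 28.
Daylight saving runs 28 November 2032 – 28 March 2033; November 26, 2032 is outside that window, so Vartara Sector is on standard time at UTC+08:00.
12:45 Vartara Sector − 8h = 04:45 UTC.
At the standard offset (UTC+08:15), 04:45 UTC + 8h15m = 13:00 Dortara District standard time.
The standard-time date in Dortara District, November 26, 2032, lies within the daylight-saving period (5 September 2032 – 25 April 2033), so Dortara District is on daylight time, UTC+09:15.
04:45 UTC + 9h15m = 14:00 Dortara District.

14:00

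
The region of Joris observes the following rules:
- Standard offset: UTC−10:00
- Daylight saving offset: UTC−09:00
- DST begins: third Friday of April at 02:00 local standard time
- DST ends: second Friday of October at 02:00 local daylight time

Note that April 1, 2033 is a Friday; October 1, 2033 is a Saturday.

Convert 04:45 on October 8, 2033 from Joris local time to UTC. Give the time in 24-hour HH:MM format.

13:45

1 April 2033 is a Friday, so the first Friday is April 1 and the third is April 15.
1 October 2033 is a Saturday, so the first Friday is October 7 and the second is October 14.
October 8, 2033 lies within the daylight-saving period (15 April – 14 October), so Joris is on daylight time, UTC−09:00.
04:45 local + 9h = 13:45 UTC.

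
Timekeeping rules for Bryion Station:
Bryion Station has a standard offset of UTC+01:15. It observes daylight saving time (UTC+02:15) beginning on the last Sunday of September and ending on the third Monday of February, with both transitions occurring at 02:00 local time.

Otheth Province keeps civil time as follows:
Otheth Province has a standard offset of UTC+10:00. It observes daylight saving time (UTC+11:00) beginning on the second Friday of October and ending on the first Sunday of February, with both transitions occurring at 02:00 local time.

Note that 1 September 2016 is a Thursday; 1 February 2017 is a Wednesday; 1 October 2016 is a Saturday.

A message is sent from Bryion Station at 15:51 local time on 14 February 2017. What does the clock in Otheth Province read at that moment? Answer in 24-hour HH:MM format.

1 September 2016 is a Thursday, so Sundays fall on 4, 11, 18, 25; the last is September 25.
1 February 2017 is a Wednesday, so the first Monday is February 6 and the third is February 20.
14 February 2017 falls between 25 September 2016 and 20 February 2017, so daylight saving is in effect and Bryion Station is at UTC+02:15.
15:51 Bryion Station − 2h15m = 13:36 UTC.
1 October 2016 is a Saturday, so the first Friday is October 7 and the second is October 14.
1 February 2017 is a Wednesday, so the first Sunday is February 5.
At the standard offset (UTC+10:00), 13:36 UTC + 10h = 23:36 Otheth Province standard time.
The standard-time date in Otheth Province, 14 February 2017, does not fall between 14 October 2016 and 5 February 2017, so daylight saving is not in effect and Otheth Province is at UTC+10:00.
13:36 UTC + 10h = 23:36 Otheth Province.

23:36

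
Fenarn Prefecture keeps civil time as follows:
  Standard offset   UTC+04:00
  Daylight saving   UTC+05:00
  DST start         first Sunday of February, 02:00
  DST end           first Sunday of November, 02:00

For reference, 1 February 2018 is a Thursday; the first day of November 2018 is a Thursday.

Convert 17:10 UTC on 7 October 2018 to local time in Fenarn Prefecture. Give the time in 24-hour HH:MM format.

22:10

1 February 2018 is a Thursday, so the first Sunday is February 4.
1 November 2018 is a Thursday, so the first Sunday is November 4.
At the standard offset (UTC+04:00), 17:10 UTC + 4h = 21:10 Fenarn Prefecture standard time.
Daylight saving runs 4 February – 4 November; the standard-time date in Fenarn Prefecture, 7 October 2018, is inside that window, so Fenarn Prefecture is at UTC+05:00.
17:10 UTC + 5h = 22:10 local.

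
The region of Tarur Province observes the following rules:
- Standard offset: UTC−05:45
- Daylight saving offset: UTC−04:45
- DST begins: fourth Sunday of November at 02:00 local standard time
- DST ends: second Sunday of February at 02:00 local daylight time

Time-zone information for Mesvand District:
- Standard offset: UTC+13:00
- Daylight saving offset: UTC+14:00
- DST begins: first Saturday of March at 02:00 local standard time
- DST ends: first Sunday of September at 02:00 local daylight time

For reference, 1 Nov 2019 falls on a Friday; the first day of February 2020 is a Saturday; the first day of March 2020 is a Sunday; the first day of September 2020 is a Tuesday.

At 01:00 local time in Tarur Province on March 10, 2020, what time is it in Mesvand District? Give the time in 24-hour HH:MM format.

1 November 2019 is a Friday, so the first Sunday is November 3 and the fourth is November 24.
1 February 2020 is a Saturday, so the first Sunday is February 2 and the second is February 9.
Daylight saving runs 24 November 2019 – 9 February 2020; March 10, 2020 is outside that window, so Tarur Province is on standard time at UTC−05:45.
01:00 Tarur Province + 5h45m = 06:45 UTC.
1 March 2020 is a Sunday, so the first Saturday is March 7.
1 September 2020 is a Tuesday, so the first Sunday is September 6.
At the standard offset (UTC+13:00), 06:45 UTC + 13h = 19:45 Mesvand District standard time.
Daylight saving runs 7 March – 6 September; the standard-time date in Mesvand District, March 10, 2020, is inside that window, so Mesvand District is at UTC+14:00.
06:45 UTC + 14h = 20:45 Mesvand District.

20:45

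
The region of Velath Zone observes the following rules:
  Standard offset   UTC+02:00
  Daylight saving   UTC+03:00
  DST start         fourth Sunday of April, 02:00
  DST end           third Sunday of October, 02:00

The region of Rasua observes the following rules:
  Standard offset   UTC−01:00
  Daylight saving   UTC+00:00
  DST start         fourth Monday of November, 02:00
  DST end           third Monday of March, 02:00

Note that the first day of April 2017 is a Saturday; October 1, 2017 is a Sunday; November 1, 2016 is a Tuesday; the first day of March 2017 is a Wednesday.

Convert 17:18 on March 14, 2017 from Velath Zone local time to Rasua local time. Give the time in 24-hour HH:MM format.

1 April 2017 is a Saturday, so the first Sunday is April 2 and the fourth is April 23.
1 October 2017 is a Sunday, so the first Sunday is October 1 and the third is October 15.
Daylight saving runs 23 April – 15 October; March 14, 2017 is outside that window, so Velath Zone is on standard time at UTC+02:00.
17:18 Velath Zone − 2h = 15:18 UTC.
1 November 2016 is a Tuesday, so the first Monday is November 7 and the fourth is November 28.
1 March 2017 is a Wednesday, so the first Monday is March 6 and the third is March 20.
At the standard offset (UTC−01:00), 15:18 UTC − 1h = 14:18 Rasua standard time.
Daylight saving runs 28 November 2016 – 20 March 2017; the standard-time date in Rasua, March 14, 2017, is inside that window, so Rasua is at UTC+00:00.
15:18 UTC + 0h = 15:18 Rasua.

15:18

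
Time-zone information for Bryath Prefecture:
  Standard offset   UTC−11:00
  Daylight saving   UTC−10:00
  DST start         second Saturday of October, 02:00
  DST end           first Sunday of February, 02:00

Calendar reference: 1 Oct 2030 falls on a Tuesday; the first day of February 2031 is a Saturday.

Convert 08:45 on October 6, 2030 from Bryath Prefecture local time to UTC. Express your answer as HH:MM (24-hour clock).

19:45

1 October 2030 is a Tuesday, so the first Saturday is October 5 and the second is October 12.
1 February 2031 is a Saturday, so the first Sunday is February 2.
Daylight saving runs 12 October 2030 – 2 February 2031; October 6, 2030 is outside that window, so Bryath Prefecture is on standard time at UTC−11:00.
08:45 local + 11h = 19:45 UTC.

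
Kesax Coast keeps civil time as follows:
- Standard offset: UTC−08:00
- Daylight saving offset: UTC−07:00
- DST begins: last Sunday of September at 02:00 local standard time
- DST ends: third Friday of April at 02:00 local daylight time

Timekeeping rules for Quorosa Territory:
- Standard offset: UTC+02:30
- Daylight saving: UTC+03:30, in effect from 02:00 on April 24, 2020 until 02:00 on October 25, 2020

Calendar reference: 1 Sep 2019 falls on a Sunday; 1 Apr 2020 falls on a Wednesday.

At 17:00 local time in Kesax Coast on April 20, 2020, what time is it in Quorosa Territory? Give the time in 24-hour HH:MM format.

1 September 2019 is a Sunday, so Sundays fall on 1, 8, 15, 22, 29; the last is September 29.
1 April 2020 is a Wednesday, so the first Friday is April 3 and the third is April 17.
April 20, 2020 is outside the daylight-saving period (29 September 2019 – 17 April 2020), so Kesax Coast is on standard time, UTC−08:00.
17:00 Kesax Coast + 8h = 01:00 UTC (rolling into the next day, 21 April 2020).
At the standard offset (UTC+02:30), 01:00 UTC + 2h30m = 03:30 Quorosa Territory standard time.
The standard-time date in Quorosa Territory, April 21, 2020, does not fall between 24 April and 25 October, so daylight saving is not in effect and Quorosa Territory is at UTC+02:30.
01:00 UTC + 2h30m = 03:30 Quorosa Territory.

03:30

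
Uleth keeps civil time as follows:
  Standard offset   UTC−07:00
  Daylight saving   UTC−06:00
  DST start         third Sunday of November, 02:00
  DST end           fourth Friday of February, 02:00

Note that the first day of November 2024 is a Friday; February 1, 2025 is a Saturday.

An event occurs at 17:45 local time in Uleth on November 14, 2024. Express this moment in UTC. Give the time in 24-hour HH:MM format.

1 November 2024 is a Friday, so the first Sunday is November 3 and the third is November 17.
1 February 2025 is a Saturday, so the first Friday is February 7 and the fourth is February 28.
November 14, 2024 does not fall between 17 November 2024 and 28 February 2025, so daylight saving is not in effect and Uleth is at UTC−07:00.
17:45 local + 7h = 00:45 UTC (rolling into the next day, 15 November 2024).

00:45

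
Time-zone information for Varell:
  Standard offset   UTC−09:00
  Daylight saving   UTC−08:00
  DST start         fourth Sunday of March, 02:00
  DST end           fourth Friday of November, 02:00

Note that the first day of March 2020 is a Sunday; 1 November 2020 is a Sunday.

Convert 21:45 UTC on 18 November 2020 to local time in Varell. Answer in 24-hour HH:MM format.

1 March 2020 is a Sunday, so the first Sunday is March 1 and the fourth is March 22.
1 November 2020 is a Sunday, so the first Friday is November 6 and the fourth is November 27.
At the standard offset (UTC−09:00), 21:45 UTC − 9h = 12:45 Varell standard time.
The standard-time date in Varell, 18 November 2020, lies within the daylight-saving period (22 March – 27 November), so Varell is on daylight time, UTC−08:00.
21:45 UTC − 8h = 13:45 local.

13:45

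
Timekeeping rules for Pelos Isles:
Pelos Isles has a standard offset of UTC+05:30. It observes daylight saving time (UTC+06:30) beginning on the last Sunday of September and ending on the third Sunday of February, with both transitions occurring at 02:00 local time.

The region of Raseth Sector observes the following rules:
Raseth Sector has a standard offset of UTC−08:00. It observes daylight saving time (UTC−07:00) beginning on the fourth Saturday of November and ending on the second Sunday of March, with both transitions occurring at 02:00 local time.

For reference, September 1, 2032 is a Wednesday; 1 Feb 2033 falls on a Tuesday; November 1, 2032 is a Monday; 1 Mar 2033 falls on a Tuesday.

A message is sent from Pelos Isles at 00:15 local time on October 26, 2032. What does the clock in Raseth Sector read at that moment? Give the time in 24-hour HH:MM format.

1 September 2032 is a Wednesday, so Sundays fall on 5, 12, 19, 26; the last is September 26.
1 February 2033 is a Tuesday, so the first Sunday is February 6 and the third is February 20.
Daylight saving runs 26 September 2032 – 20 February 2033; October 26, 2032 is inside that window, so Pelos Isles is at UTC+06:30.
00:15 Pelos Isles − 6h30m = 17:45 UTC (rolling into the previous day, 25 October 2032).
1 November 2032 is a Monday, so the first Saturday is November 6 and the fourth is November 27.
1 March 2033 is a Tuesday, so the first Sunday is March 6 and the second is March 13.
At the standard offset (UTC−08:00), 17:45 UTC − 8h = 09:45 Raseth Sector standard time.
Daylight saving runs 27 November 2032 – 13 March 2033; the standard-time date in Raseth Sector, October 25, 2032, is outside that window, so Raseth Sector is on standard time at UTC−08:00.
17:45 UTC − 8h = 09:45 Raseth Sector.

09:45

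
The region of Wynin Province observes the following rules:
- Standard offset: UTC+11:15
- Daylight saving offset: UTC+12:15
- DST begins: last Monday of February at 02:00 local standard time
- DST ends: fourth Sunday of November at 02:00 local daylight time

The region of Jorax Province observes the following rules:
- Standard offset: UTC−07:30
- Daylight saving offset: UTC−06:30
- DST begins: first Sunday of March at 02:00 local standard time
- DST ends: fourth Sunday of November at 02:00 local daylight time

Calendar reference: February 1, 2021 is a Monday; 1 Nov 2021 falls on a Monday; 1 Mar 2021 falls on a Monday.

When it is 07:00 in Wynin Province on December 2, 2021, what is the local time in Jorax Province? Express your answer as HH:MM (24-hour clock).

12:15

1 February 2021 is a Monday, so Mondays fall on 1, 8, 15, 22; the last is February 22.
1 November 2021 is a Monday, so the first Sunday is November 7 and the fourth is November 28.
December 2, 2021 is outside the daylight-saving period (22 February – 28 November), so Wynin Province is on standard time, UTC+11:15.
07:00 Wynin Province − 11h15m = 19:45 UTC (rolling into the previous day, 1 December 2021).
1 March 2021 is a Monday, so the first Sunday is March 7.
1 November 2021 is a Monday, so the first Sunday is November 7 and the fourth is November 28.
At the standard offset (UTC−07:30), 19:45 UTC − 7h30m = 12:15 Jorax Province standard time.
The standard-time date in Jorax Province, December 1, 2021, is outside the daylight-saving period (7 March – 28 November), so Jorax Province is on standard time, UTC−07:30.
19:45 UTC − 7h30m = 12:15 Jorax Province.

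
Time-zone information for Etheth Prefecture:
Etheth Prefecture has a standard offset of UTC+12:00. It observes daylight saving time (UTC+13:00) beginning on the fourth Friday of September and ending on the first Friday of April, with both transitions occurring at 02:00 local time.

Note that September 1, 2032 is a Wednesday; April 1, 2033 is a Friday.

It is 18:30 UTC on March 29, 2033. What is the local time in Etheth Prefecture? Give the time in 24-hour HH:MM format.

1 September 2032 is a Wednesday, so the first Friday is September 3 and the fourth is September 24.
1 April 2033 is a Friday, so the first Friday is April 1.
At the standard offset (UTC+12:00), 18:30 UTC + 12h = 06:30 Etheth Prefecture standard time (rolling into the next day, 30 March 2033).
Daylight saving runs 24 September 2032 – 1 April 2033; the standard-time date in Etheth Prefecture, March 30, 2033, is inside that window, so Etheth Prefecture is at UTC+13:00.
18:30 UTC + 13h = 07:30 local (rolling into the next day, 30 March 2033).

07:30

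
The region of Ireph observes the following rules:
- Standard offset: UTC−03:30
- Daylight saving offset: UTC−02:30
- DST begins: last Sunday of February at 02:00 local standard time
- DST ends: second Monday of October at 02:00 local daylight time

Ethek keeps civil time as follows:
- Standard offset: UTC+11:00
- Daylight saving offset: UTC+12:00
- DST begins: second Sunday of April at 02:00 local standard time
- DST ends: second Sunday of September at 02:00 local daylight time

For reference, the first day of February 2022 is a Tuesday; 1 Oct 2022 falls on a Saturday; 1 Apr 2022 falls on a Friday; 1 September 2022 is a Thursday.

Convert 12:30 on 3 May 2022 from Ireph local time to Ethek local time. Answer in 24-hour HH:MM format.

1 February 2022 is a Tuesday, so Sundays fall on 6, 13, 20, 27; the last is February 27.
1 October 2022 is a Saturday, so the first Monday is October 3 and the second is October 10.
3 May 2022 falls between 27 February and 10 October, so daylight saving is in effect and Ireph is at UTC−02:30.
12:30 Ireph + 2h30m = 15:00 UTC.
1 April 2022 is a Friday, so the first Sunday is April 3 and the second is April 10.
1 September 2022 is a Thursday, so the first Sunday is September 4 and the second is September 11.
At the standard offset (UTC+11:00), 15:00 UTC + 11h = 02:00 Ethek standard time (rolling into the next day, 4 May 2022).
Daylight saving runs 10 April – 11 September; the standard-time date in Ethek, 4 May 2022, is inside that window, so Ethek is at UTC+12:00.
15:00 UTC + 12h = 03:00 Ethek (rolling into the next day, 4 May 2022).

03:00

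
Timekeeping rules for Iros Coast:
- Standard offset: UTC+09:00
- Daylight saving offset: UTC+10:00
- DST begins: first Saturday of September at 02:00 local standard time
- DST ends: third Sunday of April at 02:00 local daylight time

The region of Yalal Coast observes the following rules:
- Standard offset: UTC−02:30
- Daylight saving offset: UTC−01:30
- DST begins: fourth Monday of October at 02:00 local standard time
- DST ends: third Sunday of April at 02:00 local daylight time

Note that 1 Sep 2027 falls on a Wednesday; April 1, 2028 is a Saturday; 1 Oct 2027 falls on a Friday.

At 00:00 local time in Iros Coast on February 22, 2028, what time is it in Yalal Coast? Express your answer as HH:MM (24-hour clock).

1 September 2027 is a Wednesday, so the first Saturday is September 4.
1 April 2028 is a Saturday, so the first Sunday is April 2 and the third is April 16.
Daylight saving runs 4 September 2027 – 16 April 2028; February 22, 2028 is inside that window, so Iros Coast is at UTC+10:00.
00:00 Iros Coast − 10h = 14:00 UTC (rolling into the previous day, 21 February 2028).
1 October 2027 is a Friday, so the first Monday is October 4 and the fourth is October 25.
1 April 2028 is a Saturday, so the first Sunday is April 2 and the third is April 16.
At the standard offset (UTC−02:30), 14:00 UTC − 2h30m = 11:30 Yalal Coast standard time.
Daylight saving runs 25 October 2027 – 16 April 2028; the standard-time date in Yalal Coast, February 21, 2028, is inside that window, so Yalal Coast is at UTC−01:30.
14:00 UTC − 1h30m = 12:30 Yalal Coast.

12:30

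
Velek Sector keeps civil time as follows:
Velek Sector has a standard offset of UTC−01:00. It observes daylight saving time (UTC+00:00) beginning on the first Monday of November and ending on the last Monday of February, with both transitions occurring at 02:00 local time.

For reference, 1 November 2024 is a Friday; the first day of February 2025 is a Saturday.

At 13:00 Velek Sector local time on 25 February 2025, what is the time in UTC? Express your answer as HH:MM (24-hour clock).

1 November 2024 is a Friday, so the first Monday is November 4.
1 February 2025 is a Saturday, so Mondays fall on 3, 10, 17, 24; the last is February 24.
25 February 2025 does not fall between 4 November 2024 and 24 February 2025, so daylight saving is not in effect and Velek Sector is at UTC−01:00.
13:00 local + 1h = 14:00 UTC.

14:00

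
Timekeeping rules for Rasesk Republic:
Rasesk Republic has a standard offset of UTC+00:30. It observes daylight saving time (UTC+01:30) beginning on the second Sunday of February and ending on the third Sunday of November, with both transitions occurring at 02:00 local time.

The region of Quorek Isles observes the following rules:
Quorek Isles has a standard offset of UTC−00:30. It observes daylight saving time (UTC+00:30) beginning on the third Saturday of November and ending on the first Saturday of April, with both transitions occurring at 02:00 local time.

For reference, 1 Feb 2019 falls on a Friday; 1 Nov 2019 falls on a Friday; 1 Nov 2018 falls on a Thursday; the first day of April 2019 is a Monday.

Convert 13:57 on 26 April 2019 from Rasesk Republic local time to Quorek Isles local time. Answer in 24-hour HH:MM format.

11:57

1 February 2019 is a Friday, so the first Sunday is February 3 and the second is February 10.
1 November 2019 is a Friday, so the first Sunday is November 3 and the third is November 17.
26 April 2019 falls between 10 February and 17 November, so daylight saving is in effect and Rasesk Republic is at UTC+01:30.
13:57 Rasesk Republic − 1h30m = 12:27 UTC.
1 November 2018 is a Thursday, so the first Saturday is November 3 and the third is November 17.
1 April 2019 is a Monday, so the first Saturday is April 6.
At the standard offset (UTC−00:30), 12:27 UTC − 0h30m = 11:57 Quorek Isles standard time.
The standard-time date in Quorek Isles, 26 April 2019, does not fall between 17 November 2018 and 6 April 2019, so daylight saving is not in effect and Quorek Isles is at UTC−00:30.
12:27 UTC − 0h30m = 11:57 Quorek Isles.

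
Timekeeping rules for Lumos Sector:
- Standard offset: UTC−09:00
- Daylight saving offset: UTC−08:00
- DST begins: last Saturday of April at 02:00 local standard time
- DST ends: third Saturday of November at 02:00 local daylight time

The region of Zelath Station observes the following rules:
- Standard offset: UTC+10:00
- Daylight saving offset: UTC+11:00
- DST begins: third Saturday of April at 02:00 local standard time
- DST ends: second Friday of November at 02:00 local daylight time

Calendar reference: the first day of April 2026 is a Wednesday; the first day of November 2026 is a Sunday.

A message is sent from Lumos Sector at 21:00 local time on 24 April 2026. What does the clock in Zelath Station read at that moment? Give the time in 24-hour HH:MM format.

1 April 2026 is a Wednesday, so Saturdays fall on 4, 11, 18, 25; the last is April 25.
1 November 2026 is a Sunday, so the first Saturday is November 7 and the third is November 21.
24 April 2026 is outside the daylight-saving period (25 April – 21 November), so Lumos Sector is on standard time, UTC−09:00.
21:00 Lumos Sector + 9h = 06:00 UTC (rolling into the next day, 25 April 2026).
1 April 2026 is a Wednesday, so the first Saturday is April 4 and the third is April 18.
1 November 2026 is a Sunday, so the first Friday is November 6 and the second is November 13.
At the standard offset (UTC+10:00), 06:00 UTC + 10h = 16:00 Zelath Station standard time.
The standard-time date in Zelath Station, 25 April 2026, falls between 18 April and 13 November, so daylight saving is in effect and Zelath Station is at UTC+11:00.
06:00 UTC + 11h = 17:00 Zelath Station.

17:00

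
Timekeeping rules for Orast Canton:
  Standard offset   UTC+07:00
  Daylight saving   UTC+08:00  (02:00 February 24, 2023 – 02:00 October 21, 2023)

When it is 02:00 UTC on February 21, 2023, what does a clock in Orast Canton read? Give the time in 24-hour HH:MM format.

At the standard offset (UTC+07:00), 02:00 UTC + 7h = 09:00 Orast Canton standard time.
The standard-time date in Orast Canton, February 21, 2023, is outside the daylight-saving period (24 February – 21 October), so Orast Canton is on standard time, UTC+07:00.
02:00 UTC + 7h = 09:00 local.

09:00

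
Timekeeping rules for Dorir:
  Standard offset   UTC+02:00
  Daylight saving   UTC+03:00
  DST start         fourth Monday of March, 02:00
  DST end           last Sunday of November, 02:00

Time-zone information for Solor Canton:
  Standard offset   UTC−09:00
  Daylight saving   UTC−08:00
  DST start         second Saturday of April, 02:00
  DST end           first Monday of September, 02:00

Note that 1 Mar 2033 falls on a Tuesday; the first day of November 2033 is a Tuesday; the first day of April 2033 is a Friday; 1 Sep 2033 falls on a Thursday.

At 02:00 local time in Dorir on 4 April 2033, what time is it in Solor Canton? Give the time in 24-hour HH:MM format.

1 March 2033 is a Tuesday, so the first Monday is March 7 and the fourth is March 28.
1 November 2033 is a Tuesday, so Sundays fall on 6, 13, 20, 27; the last is November 27.
4 April 2033 falls between 28 March and 27 November, so daylight saving is in effect and Dorir is at UTC+03:00.
02:00 Dorir − 3h = 23:00 UTC (rolling into the previous day, 3 April 2033).
1 April 2033 is a Friday, so the first Saturday is April 2 and the second is April 9.
1 September 2033 is a Thursday, so the first Monday is September 5.
At the standard offset (UTC−09:00), 23:00 UTC − 9h = 14:00 Solor Canton standard time.
The standard-time date in Solor Canton, 3 April 2033, is outside the daylight-saving period (9 April – 5 September), so Solor Canton is on standard time, UTC−09:00.
23:00 UTC − 9h = 14:00 Solor Canton.

14:00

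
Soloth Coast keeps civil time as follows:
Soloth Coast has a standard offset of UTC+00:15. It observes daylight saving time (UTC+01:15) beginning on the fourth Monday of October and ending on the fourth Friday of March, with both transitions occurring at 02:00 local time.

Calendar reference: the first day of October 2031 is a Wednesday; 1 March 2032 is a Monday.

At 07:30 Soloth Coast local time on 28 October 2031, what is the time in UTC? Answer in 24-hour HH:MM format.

1 October 2031 is a Wednesday, so the first Monday is October 6 and the fourth is October 27.
1 March 2032 is a Monday, so the first Friday is March 5 and the fourth is March 26.
28 October 2031 falls between 27 October 2031 and 26 March 2032, so daylight saving is in effect and Soloth Coast is at UTC+01:15.
07:30 local − 1h15m = 06:15 UTC.

06:15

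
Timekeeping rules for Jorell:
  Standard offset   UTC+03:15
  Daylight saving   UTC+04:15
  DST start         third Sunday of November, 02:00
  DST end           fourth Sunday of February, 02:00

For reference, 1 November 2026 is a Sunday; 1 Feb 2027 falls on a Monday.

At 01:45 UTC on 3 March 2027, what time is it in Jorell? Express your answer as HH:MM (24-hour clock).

1 November 2026 is a Sunday, so the first Sunday is November 1 and the third is November 15.
1 February 2027 is a Monday, so the first Sunday is February 7 and the fourth is February 28.
At the standard offset (UTC+03:15), 01:45 UTC + 3h15m = 05:00 Jorell standard time.
The standard-time date in Jorell, 3 March 2027, is outside the daylight-saving period (15 November 2026 – 28 February 2027), so Jorell is on standard time, UTC+03:15.
01:45 UTC + 3h15m = 05:00 local.

05:00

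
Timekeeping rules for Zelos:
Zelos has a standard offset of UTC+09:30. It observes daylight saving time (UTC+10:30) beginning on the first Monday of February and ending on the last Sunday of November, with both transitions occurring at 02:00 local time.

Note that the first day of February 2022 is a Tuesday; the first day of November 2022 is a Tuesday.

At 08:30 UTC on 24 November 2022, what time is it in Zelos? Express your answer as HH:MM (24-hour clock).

19:00

1 February 2022 is a Tuesday, so the first Monday is February 7.
1 November 2022 is a Tuesday, so Sundays fall on 6, 13, 20, 27; the last is November 27.
At the standard offset (UTC+09:30), 08:30 UTC + 9h30m = 18:00 Zelos standard time.
The standard-time date in Zelos, 24 November 2022, lies within the daylight-saving period (7 February – 27 November), so Zelos is on daylight time, UTC+10:30.
08:30 UTC + 10h30m = 19:00 local.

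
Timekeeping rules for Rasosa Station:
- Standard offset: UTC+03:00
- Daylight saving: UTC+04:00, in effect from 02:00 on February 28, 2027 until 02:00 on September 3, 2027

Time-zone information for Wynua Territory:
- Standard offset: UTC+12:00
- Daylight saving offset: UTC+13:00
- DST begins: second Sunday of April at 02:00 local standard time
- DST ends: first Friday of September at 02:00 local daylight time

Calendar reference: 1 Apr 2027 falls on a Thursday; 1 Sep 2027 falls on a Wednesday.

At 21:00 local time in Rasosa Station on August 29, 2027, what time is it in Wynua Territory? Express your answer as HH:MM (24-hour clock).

August 29, 2027 lies within the daylight-saving period (28 February – 3 September), so Rasosa Station is on daylight time, UTC+04:00.
21:00 Rasosa Station − 4h = 17:00 UTC.
1 April 2027 is a Thursday, so the first Sunday is April 4 and the second is April 11.
1 September 2027 is a Wednesday, so the first Friday is September 3.
At the standard offset (UTC+12:00), 17:00 UTC + 12h = 05:00 Wynua Territory standard time (rolling into the next day, 30 August 2027).
Daylight saving runs 11 April – 3 September; the standard-time date in Wynua Territory, August 30, 2027, is inside that window, so Wynua Territory is at UTC+13:00.
17:00 UTC + 13h = 06:00 Wynua Territory (rolling into the next day, 30 August 2027).

06:00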